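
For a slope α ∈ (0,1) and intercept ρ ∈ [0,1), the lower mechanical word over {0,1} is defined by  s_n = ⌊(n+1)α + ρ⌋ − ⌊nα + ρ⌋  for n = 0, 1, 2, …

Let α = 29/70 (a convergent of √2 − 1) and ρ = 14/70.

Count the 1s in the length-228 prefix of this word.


#1s = Σ_{n=0}^{227} s_n = Σ_{n=0}^{227} (⌊(n+1)α+ρ⌋ − ⌊nα+ρ⌋)
the sum telescopes: every ⌊nα+ρ⌋ with 0 < n < 228 appears once with + and once with −, leaving ⌊228α+ρ⌋ − ⌊0·α+ρ⌋
228α + ρ = (228·29 + 14) / 70 = 6626/70
ρ = 14/70
⌊6626/70⌋ = 94,  ⌊14/70⌋ = 0
#1s = 94 − 0 = 94

94


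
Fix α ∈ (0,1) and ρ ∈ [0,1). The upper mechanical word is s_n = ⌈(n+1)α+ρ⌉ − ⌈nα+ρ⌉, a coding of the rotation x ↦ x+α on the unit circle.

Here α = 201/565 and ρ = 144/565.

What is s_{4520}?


(n+1)α + ρ = (4521·201 + 144) / 565 = 908865/565
nα + ρ     = (4520·201 + 144) / 565 = 908664/565
⌈908865/565⌉ = 1609,  ⌈908664/565⌉ = 1609
s_{4520} = 1609 − 1609 = 0

0


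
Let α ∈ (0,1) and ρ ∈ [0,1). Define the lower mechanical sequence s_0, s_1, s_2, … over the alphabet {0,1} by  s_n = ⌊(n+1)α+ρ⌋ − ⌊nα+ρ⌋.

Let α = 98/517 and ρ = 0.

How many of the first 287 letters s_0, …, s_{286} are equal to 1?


54

#1s = Σ_{n=0}^{286} s_n = Σ_{n=0}^{286} (⌊(n+1)α+ρ⌋ − ⌊nα+ρ⌋)
the sum telescopes: every ⌊nα+ρ⌋ with 0 < n < 287 appears once with + and once with −, leaving ⌊287α+ρ⌋ − ⌊0·α+ρ⌋
287α + ρ = (287·98) / 517 = 28126/517
ρ = 0/517
⌊28126/517⌋ = 54,  ⌊0/517⌋ = 0
#1s = 54 − 0 = 54


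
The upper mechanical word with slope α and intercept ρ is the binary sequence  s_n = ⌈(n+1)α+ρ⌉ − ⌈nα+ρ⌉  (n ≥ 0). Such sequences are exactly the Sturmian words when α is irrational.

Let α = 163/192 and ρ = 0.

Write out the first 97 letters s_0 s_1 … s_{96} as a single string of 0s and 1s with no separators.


n=0: ⌈(1·163)/192⌉ − ⌈(0·163)/192⌉ = ⌈163/192⌉ − ⌈0/192⌉ = 1 − 0 = 1
n=1: ⌈(2·163)/192⌉ − ⌈(1·163)/192⌉ = ⌈326/192⌉ − ⌈163/192⌉ = 2 − 1 = 1
n=2: ⌈(3·163)/192⌉ − ⌈(2·163)/192⌉ = ⌈489/192⌉ − ⌈326/192⌉ = 3 − 2 = 1
n=3: ⌈(4·163)/192⌉ − ⌈(3·163)/192⌉ = ⌈652/192⌉ − ⌈489/192⌉ = 4 − 3 = 1
n=4: ⌈(5·163)/192⌉ − ⌈(4·163)/192⌉ = ⌈815/192⌉ − ⌈652/192⌉ = 5 − 4 = 1
n=5: ⌈(6·163)/192⌉ − ⌈(5·163)/192⌉ = ⌈978/192⌉ − ⌈815/192⌉ = 6 − 5 = 1
n=6: ⌈(7·163)/192⌉ − ⌈(6·163)/192⌉ = ⌈1141/192⌉ − ⌈978/192⌉ = 6 − 6 = 0
n=7: ⌈(8·163)/192⌉ − ⌈(7·163)/192⌉ = ⌈1304/192⌉ − ⌈1141/192⌉ = 7 − 6 = 1
n=8: ⌈(9·163)/192⌉ − ⌈(8·163)/192⌉ = ⌈1467/192⌉ − ⌈1304/192⌉ = 8 − 7 = 1
n=9: ⌈(10·163)/192⌉ − ⌈(9·163)/192⌉ = ⌈1630/192⌉ − ⌈1467/192⌉ = 9 − 8 = 1
n=10: ⌈(11·163)/192⌉ − ⌈(10·163)/192⌉ = ⌈1793/192⌉ − ⌈1630/192⌉ = 10 − 9 = 1
n=11: ⌈(12·163)/192⌉ − ⌈(11·163)/192⌉ = ⌈1956/192⌉ − ⌈1793/192⌉ = 11 − 10 = 1
n=12: ⌈(13·163)/192⌉ − ⌈(12·163)/192⌉ = ⌈2119/192⌉ − ⌈1956/192⌉ = 12 − 11 = 1
n=13: ⌈(14·163)/192⌉ − ⌈(13·163)/192⌉ = ⌈2282/192⌉ − ⌈2119/192⌉ = 12 − 12 = 0
n=14: ⌈(15·163)/192⌉ − ⌈(14·163)/192⌉ = ⌈2445/192⌉ − ⌈2282/192⌉ = 13 − 12 = 1
n=15: ⌈(16·163)/192⌉ − ⌈(15·163)/192⌉ = ⌈2608/192⌉ − ⌈2445/192⌉ = 14 − 13 = 1
n=16: ⌈(17·163)/192⌉ − ⌈(16·163)/192⌉ = ⌈2771/192⌉ − ⌈2608/192⌉ = 15 − 14 = 1
n=17: ⌈(18·163)/192⌉ − ⌈(17·163)/192⌉ = ⌈2934/192⌉ − ⌈2771/192⌉ = 16 − 15 = 1
n=18: ⌈(19·163)/192⌉ − ⌈(18·163)/192⌉ = ⌈3097/192⌉ − ⌈2934/192⌉ = 17 − 16 = 1
n=19: ⌈(20·163)/192⌉ − ⌈(19·163)/192⌉ = ⌈3260/192⌉ − ⌈3097/192⌉ = 17 − 17 = 0
n=20: ⌈(21·163)/192⌉ − ⌈(20·163)/192⌉ = ⌈3423/192⌉ − ⌈3260/192⌉ = 18 − 17 = 1
n=21: ⌈(22·163)/192⌉ − ⌈(21·163)/192⌉ = ⌈3586/192⌉ − ⌈3423/192⌉ = 19 − 18 = 1
n=22: ⌈(23·163)/192⌉ − ⌈(22·163)/192⌉ = ⌈3749/192⌉ − ⌈3586/192⌉ = 20 − 19 = 1
n=23: ⌈(24·163)/192⌉ − ⌈(23·163)/192⌉ = ⌈3912/192⌉ − ⌈3749/192⌉ = 21 − 20 = 1
n=24: ⌈(25·163)/192⌉ − ⌈(24·163)/192⌉ = ⌈4075/192⌉ − ⌈3912/192⌉ = 22 − 21 = 1
n=25: ⌈(26·163)/192⌉ − ⌈(25·163)/192⌉ = ⌈4238/192⌉ − ⌈4075/192⌉ = 23 − 22 = 1
n=26: ⌈(27·163)/192⌉ − ⌈(26·163)/192⌉ = ⌈4401/192⌉ − ⌈4238/192⌉ = 23 − 23 = 0
n=27: ⌈(28·163)/192⌉ − ⌈(27·163)/192⌉ = ⌈4564/192⌉ − ⌈4401/192⌉ = 24 − 23 = 1
n=28: ⌈(29·163)/192⌉ − ⌈(28·163)/192⌉ = ⌈4727/192⌉ − ⌈4564/192⌉ = 25 − 24 = 1
n=29: ⌈(30·163)/192⌉ − ⌈(29·163)/192⌉ = ⌈4890/192⌉ − ⌈4727/192⌉ = 26 − 25 = 1
n=30: ⌈(31·163)/192⌉ − ⌈(30·163)/192⌉ = ⌈5053/192⌉ − ⌈4890/192⌉ = 27 − 26 = 1
n=31: ⌈(32·163)/192⌉ − ⌈(31·163)/192⌉ = ⌈5216/192⌉ − ⌈5053/192⌉ = 28 − 27 = 1
n=32: ⌈(33·163)/192⌉ − ⌈(32·163)/192⌉ = ⌈5379/192⌉ − ⌈5216/192⌉ = 29 − 28 = 1
n=33: ⌈(34·163)/192⌉ − ⌈(33·163)/192⌉ = ⌈5542/192⌉ − ⌈5379/192⌉ = 29 − 29 = 0
n=34: ⌈(35·163)/192⌉ − ⌈(34·163)/192⌉ = ⌈5705/192⌉ − ⌈5542/192⌉ = 30 − 29 = 1
n=35: ⌈(36·163)/192⌉ − ⌈(35·163)/192⌉ = ⌈5868/192⌉ − ⌈5705/192⌉ = 31 − 30 = 1
n=36: ⌈(37·163)/192⌉ − ⌈(36·163)/192⌉ = ⌈6031/192⌉ − ⌈5868/192⌉ = 32 − 31 = 1
n=37: ⌈(38·163)/192⌉ − ⌈(37·163)/192⌉ = ⌈6194/192⌉ − ⌈6031/192⌉ = 33 − 32 = 1
n=38: ⌈(39·163)/192⌉ − ⌈(38·163)/192⌉ = ⌈6357/192⌉ − ⌈6194/192⌉ = 34 − 33 = 1
n=39: ⌈(40·163)/192⌉ − ⌈(39·163)/192⌉ = ⌈6520/192⌉ − ⌈6357/192⌉ = 34 − 34 = 0
n=40: ⌈(41·163)/192⌉ − ⌈(40·163)/192⌉ = ⌈6683/192⌉ − ⌈6520/192⌉ = 35 − 34 = 1
n=41: ⌈(42·163)/192⌉ − ⌈(41·163)/192⌉ = ⌈6846/192⌉ − ⌈6683/192⌉ = 36 − 35 = 1
n=42: ⌈(43·163)/192⌉ − ⌈(42·163)/192⌉ = ⌈7009/192⌉ − ⌈6846/192⌉ = 37 − 36 = 1
n=43: ⌈(44·163)/192⌉ − ⌈(43·163)/192⌉ = ⌈7172/192⌉ − ⌈7009/192⌉ = 38 − 37 = 1
n=44: ⌈(45·163)/192⌉ − ⌈(44·163)/192⌉ = ⌈7335/192⌉ − ⌈7172/192⌉ = 39 − 38 = 1
n=45: ⌈(46·163)/192⌉ − ⌈(45·163)/192⌉ = ⌈7498/192⌉ − ⌈7335/192⌉ = 40 − 39 = 1
n=46: ⌈(47·163)/192⌉ − ⌈(46·163)/192⌉ = ⌈7661/192⌉ − ⌈7498/192⌉ = 40 − 40 = 0
n=47: ⌈(48·163)/192⌉ − ⌈(47·163)/192⌉ = ⌈7824/192⌉ − ⌈7661/192⌉ = 41 − 40 = 1
n=48: ⌈(49·163)/192⌉ − ⌈(48·163)/192⌉ = ⌈7987/192⌉ − ⌈7824/192⌉ = 42 − 41 = 1
n=49: ⌈(50·163)/192⌉ − ⌈(49·163)/192⌉ = ⌈8150/192⌉ − ⌈7987/192⌉ = 43 − 42 = 1
n=50: ⌈(51·163)/192⌉ − ⌈(50·163)/192⌉ = ⌈8313/192⌉ − ⌈8150/192⌉ = 44 − 43 = 1
n=51: ⌈(52·163)/192⌉ − ⌈(51·163)/192⌉ = ⌈8476/192⌉ − ⌈8313/192⌉ = 45 − 44 = 1
n=52: ⌈(53·163)/192⌉ − ⌈(52·163)/192⌉ = ⌈8639/192⌉ − ⌈8476/192⌉ = 45 − 45 = 0
n=53: ⌈(54·163)/192⌉ − ⌈(53·163)/192⌉ = ⌈8802/192⌉ − ⌈8639/192⌉ = 46 − 45 = 1
n=54: ⌈(55·163)/192⌉ − ⌈(54·163)/192⌉ = ⌈8965/192⌉ − ⌈8802/192⌉ = 47 − 46 = 1
n=55: ⌈(56·163)/192⌉ − ⌈(55·163)/192⌉ = ⌈9128/192⌉ − ⌈8965/192⌉ = 48 − 47 = 1
n=56: ⌈(57·163)/192⌉ − ⌈(56·163)/192⌉ = ⌈9291/192⌉ − ⌈9128/192⌉ = 49 − 48 = 1
n=57: ⌈(58·163)/192⌉ − ⌈(57·163)/192⌉ = ⌈9454/192⌉ − ⌈9291/192⌉ = 50 − 49 = 1
n=58: ⌈(59·163)/192⌉ − ⌈(58·163)/192⌉ = ⌈9617/192⌉ − ⌈9454/192⌉ = 51 − 50 = 1
n=59: ⌈(60·163)/192⌉ − ⌈(59·163)/192⌉ = ⌈9780/192⌉ − ⌈9617/192⌉ = 51 − 51 = 0
n=60: ⌈(61·163)/192⌉ − ⌈(60·163)/192⌉ = ⌈9943/192⌉ − ⌈9780/192⌉ = 52 − 51 = 1
n=61: ⌈(62·163)/192⌉ − ⌈(61·163)/192⌉ = ⌈10106/192⌉ − ⌈9943/192⌉ = 53 − 52 = 1
n=62: ⌈(63·163)/192⌉ − ⌈(62·163)/192⌉ = ⌈10269/192⌉ − ⌈10106/192⌉ = 54 − 53 = 1
n=63: ⌈(64·163)/192⌉ − ⌈(63·163)/192⌉ = ⌈10432/192⌉ − ⌈10269/192⌉ = 55 − 54 = 1
n=64: ⌈(65·163)/192⌉ − ⌈(64·163)/192⌉ = ⌈10595/192⌉ − ⌈10432/192⌉ = 56 − 55 = 1
n=65: ⌈(66·163)/192⌉ − ⌈(65·163)/192⌉ = ⌈10758/192⌉ − ⌈10595/192⌉ = 57 − 56 = 1
n=66: ⌈(67·163)/192⌉ − ⌈(66·163)/192⌉ = ⌈10921/192⌉ − ⌈10758/192⌉ = 57 − 57 = 0
n=67: ⌈(68·163)/192⌉ − ⌈(67·163)/192⌉ = ⌈11084/192⌉ − ⌈10921/192⌉ = 58 − 57 = 1
n=68: ⌈(69·163)/192⌉ − ⌈(68·163)/192⌉ = ⌈11247/192⌉ − ⌈11084/192⌉ = 59 − 58 = 1
n=69: ⌈(70·163)/192⌉ − ⌈(69·163)/192⌉ = ⌈11410/192⌉ − ⌈11247/192⌉ = 60 − 59 = 1
n=70: ⌈(71·163)/192⌉ − ⌈(70·163)/192⌉ = ⌈11573/192⌉ − ⌈11410/192⌉ = 61 − 60 = 1
n=71: ⌈(72·163)/192⌉ − ⌈(71·163)/192⌉ = ⌈11736/192⌉ − ⌈11573/192⌉ = 62 − 61 = 1
n=72: ⌈(73·163)/192⌉ − ⌈(72·163)/192⌉ = ⌈11899/192⌉ − ⌈11736/192⌉ = 62 − 62 = 0
n=73: ⌈(74·163)/192⌉ − ⌈(73·163)/192⌉ = ⌈12062/192⌉ − ⌈11899/192⌉ = 63 − 62 = 1
n=74: ⌈(75·163)/192⌉ − ⌈(74·163)/192⌉ = ⌈12225/192⌉ − ⌈12062/192⌉ = 64 − 63 = 1
n=75: ⌈(76·163)/192⌉ − ⌈(75·163)/192⌉ = ⌈12388/192⌉ − ⌈12225/192⌉ = 65 − 64 = 1
n=76: ⌈(77·163)/192⌉ − ⌈(76·163)/192⌉ = ⌈12551/192⌉ − ⌈12388/192⌉ = 66 − 65 = 1
n=77: ⌈(78·163)/192⌉ − ⌈(77·163)/192⌉ = ⌈12714/192⌉ − ⌈12551/192⌉ = 67 − 66 = 1
n=78: ⌈(79·163)/192⌉ − ⌈(78·163)/192⌉ = ⌈12877/192⌉ − ⌈12714/192⌉ = 68 − 67 = 1
n=79: ⌈(80·163)/192⌉ − ⌈(79·163)/192⌉ = ⌈13040/192⌉ − ⌈12877/192⌉ = 68 − 68 = 0
n=80: ⌈(81·163)/192⌉ − ⌈(80·163)/192⌉ = ⌈13203/192⌉ − ⌈13040/192⌉ = 69 − 68 = 1
n=81: ⌈(82·163)/192⌉ − ⌈(81·163)/192⌉ = ⌈13366/192⌉ − ⌈13203/192⌉ = 70 − 69 = 1
n=82: ⌈(83·163)/192⌉ − ⌈(82·163)/192⌉ = ⌈13529/192⌉ − ⌈13366/192⌉ = 71 − 70 = 1
n=83: ⌈(84·163)/192⌉ − ⌈(83·163)/192⌉ = ⌈13692/192⌉ − ⌈13529/192⌉ = 72 − 71 = 1
n=84: ⌈(85·163)/192⌉ − ⌈(84·163)/192⌉ = ⌈13855/192⌉ − ⌈13692/192⌉ = 73 − 72 = 1
n=85: ⌈(86·163)/192⌉ − ⌈(85·163)/192⌉ = ⌈14018/192⌉ − ⌈13855/192⌉ = 74 − 73 = 1
n=86: ⌈(87·163)/192⌉ − ⌈(86·163)/192⌉ = ⌈14181/192⌉ − ⌈14018/192⌉ = 74 − 74 = 0
n=87: ⌈(88·163)/192⌉ − ⌈(87·163)/192⌉ = ⌈14344/192⌉ − ⌈14181/192⌉ = 75 − 74 = 1
n=88: ⌈(89·163)/192⌉ − ⌈(88·163)/192⌉ = ⌈14507/192⌉ − ⌈14344/192⌉ = 76 − 75 = 1
n=89: ⌈(90·163)/192⌉ − ⌈(89·163)/192⌉ = ⌈14670/192⌉ − ⌈14507/192⌉ = 77 − 76 = 1
n=90: ⌈(91·163)/192⌉ − ⌈(90·163)/192⌉ = ⌈14833/192⌉ − ⌈14670/192⌉ = 78 − 77 = 1
n=91: ⌈(92·163)/192⌉ − ⌈(91·163)/192⌉ = ⌈14996/192⌉ − ⌈14833/192⌉ = 79 − 78 = 1
n=92: ⌈(93·163)/192⌉ − ⌈(92·163)/192⌉ = ⌈15159/192⌉ − ⌈14996/192⌉ = 79 − 79 = 0
n=93: ⌈(94·163)/192⌉ − ⌈(93·163)/192⌉ = ⌈15322/192⌉ − ⌈15159/192⌉ = 80 − 79 = 1
n=94: ⌈(95·163)/192⌉ − ⌈(94·163)/192⌉ = ⌈15485/192⌉ − ⌈15322/192⌉ = 81 − 80 = 1
n=95: ⌈(96·163)/192⌉ − ⌈(95·163)/192⌉ = ⌈15648/192⌉ − ⌈15485/192⌉ = 82 − 81 = 1
n=96: ⌈(97·163)/192⌉ − ⌈(96·163)/192⌉ = ⌈15811/192⌉ − ⌈15648/192⌉ = 83 − 82 = 1

1111110111111011111011111101111110111110111111011111011111101111110111110111111011111101111101111


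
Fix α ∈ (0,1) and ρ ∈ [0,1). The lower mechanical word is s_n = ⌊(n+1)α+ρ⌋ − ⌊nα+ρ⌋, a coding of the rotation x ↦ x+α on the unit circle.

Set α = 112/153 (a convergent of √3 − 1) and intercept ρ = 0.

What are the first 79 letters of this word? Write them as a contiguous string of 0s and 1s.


0110111011101101110111011101101110111011101101110111011011101110111011011101110

n=0: ⌊(1·112)/153⌋ − ⌊(0·112)/153⌋ = ⌊112/153⌋ − ⌊0/153⌋ = 0 − 0 = 0
n=1: ⌊(2·112)/153⌋ − ⌊(1·112)/153⌋ = ⌊224/153⌋ − ⌊112/153⌋ = 1 − 0 = 1
n=2: ⌊(3·112)/153⌋ − ⌊(2·112)/153⌋ = ⌊336/153⌋ − ⌊224/153⌋ = 2 − 1 = 1
n=3: ⌊(4·112)/153⌋ − ⌊(3·112)/153⌋ = ⌊448/153⌋ − ⌊336/153⌋ = 2 − 2 = 0
n=4: ⌊(5·112)/153⌋ − ⌊(4·112)/153⌋ = ⌊560/153⌋ − ⌊448/153⌋ = 3 − 2 = 1
n=5: ⌊(6·112)/153⌋ − ⌊(5·112)/153⌋ = ⌊672/153⌋ − ⌊560/153⌋ = 4 − 3 = 1
n=6: ⌊(7·112)/153⌋ − ⌊(6·112)/153⌋ = ⌊784/153⌋ − ⌊672/153⌋ = 5 − 4 = 1
n=7: ⌊(8·112)/153⌋ − ⌊(7·112)/153⌋ = ⌊896/153⌋ − ⌊784/153⌋ = 5 − 5 = 0
n=8: ⌊(9·112)/153⌋ − ⌊(8·112)/153⌋ = ⌊1008/153⌋ − ⌊896/153⌋ = 6 − 5 = 1
n=9: ⌊(10·112)/153⌋ − ⌊(9·112)/153⌋ = ⌊1120/153⌋ − ⌊1008/153⌋ = 7 − 6 = 1
n=10: ⌊(11·112)/153⌋ − ⌊(10·112)/153⌋ = ⌊1232/153⌋ − ⌊1120/153⌋ = 8 − 7 = 1
n=11: ⌊(12·112)/153⌋ − ⌊(11·112)/153⌋ = ⌊1344/153⌋ − ⌊1232/153⌋ = 8 − 8 = 0
n=12: ⌊(13·112)/153⌋ − ⌊(12·112)/153⌋ = ⌊1456/153⌋ − ⌊1344/153⌋ = 9 − 8 = 1
n=13: ⌊(14·112)/153⌋ − ⌊(13·112)/153⌋ = ⌊1568/153⌋ − ⌊1456/153⌋ = 10 − 9 = 1
n=14: ⌊(15·112)/153⌋ − ⌊(14·112)/153⌋ = ⌊1680/153⌋ − ⌊1568/153⌋ = 10 − 10 = 0
n=15: ⌊(16·112)/153⌋ − ⌊(15·112)/153⌋ = ⌊1792/153⌋ − ⌊1680/153⌋ = 11 − 10 = 1
n=16: ⌊(17·112)/153⌋ − ⌊(16·112)/153⌋ = ⌊1904/153⌋ − ⌊1792/153⌋ = 12 − 11 = 1
n=17: ⌊(18·112)/153⌋ − ⌊(17·112)/153⌋ = ⌊2016/153⌋ − ⌊1904/153⌋ = 13 − 12 = 1
n=18: ⌊(19·112)/153⌋ − ⌊(18·112)/153⌋ = ⌊2128/153⌋ − ⌊2016/153⌋ = 13 − 13 = 0
n=19: ⌊(20·112)/153⌋ − ⌊(19·112)/153⌋ = ⌊2240/153⌋ − ⌊2128/153⌋ = 14 − 13 = 1
n=20: ⌊(21·112)/153⌋ − ⌊(20·112)/153⌋ = ⌊2352/153⌋ − ⌊2240/153⌋ = 15 − 14 = 1
n=21: ⌊(22·112)/153⌋ − ⌊(21·112)/153⌋ = ⌊2464/153⌋ − ⌊2352/153⌋ = 16 − 15 = 1
n=22: ⌊(23·112)/153⌋ − ⌊(22·112)/153⌋ = ⌊2576/153⌋ − ⌊2464/153⌋ = 16 − 16 = 0
n=23: ⌊(24·112)/153⌋ − ⌊(23·112)/153⌋ = ⌊2688/153⌋ − ⌊2576/153⌋ = 17 − 16 = 1
n=24: ⌊(25·112)/153⌋ − ⌊(24·112)/153⌋ = ⌊2800/153⌋ − ⌊2688/153⌋ = 18 − 17 = 1
n=25: ⌊(26·112)/153⌋ − ⌊(25·112)/153⌋ = ⌊2912/153⌋ − ⌊2800/153⌋ = 19 − 18 = 1
n=26: ⌊(27·112)/153⌋ − ⌊(26·112)/153⌋ = ⌊3024/153⌋ − ⌊2912/153⌋ = 19 − 19 = 0
n=27: ⌊(28·112)/153⌋ − ⌊(27·112)/153⌋ = ⌊3136/153⌋ − ⌊3024/153⌋ = 20 − 19 = 1
n=28: ⌊(29·112)/153⌋ − ⌊(28·112)/153⌋ = ⌊3248/153⌋ − ⌊3136/153⌋ = 21 − 20 = 1
n=29: ⌊(30·112)/153⌋ − ⌊(29·112)/153⌋ = ⌊3360/153⌋ − ⌊3248/153⌋ = 21 − 21 = 0
n=30: ⌊(31·112)/153⌋ − ⌊(30·112)/153⌋ = ⌊3472/153⌋ − ⌊3360/153⌋ = 22 − 21 = 1
n=31: ⌊(32·112)/153⌋ − ⌊(31·112)/153⌋ = ⌊3584/153⌋ − ⌊3472/153⌋ = 23 − 22 = 1
n=32: ⌊(33·112)/153⌋ − ⌊(32·112)/153⌋ = ⌊3696/153⌋ − ⌊3584/153⌋ = 24 − 23 = 1
n=33: ⌊(34·112)/153⌋ − ⌊(33·112)/153⌋ = ⌊3808/153⌋ − ⌊3696/153⌋ = 24 − 24 = 0
n=34: ⌊(35·112)/153⌋ − ⌊(34·112)/153⌋ = ⌊3920/153⌋ − ⌊3808/153⌋ = 25 − 24 = 1
n=35: ⌊(36·112)/153⌋ − ⌊(35·112)/153⌋ = ⌊4032/153⌋ − ⌊3920/153⌋ = 26 − 25 = 1
n=36: ⌊(37·112)/153⌋ − ⌊(36·112)/153⌋ = ⌊4144/153⌋ − ⌊4032/153⌋ = 27 − 26 = 1
n=37: ⌊(38·112)/153⌋ − ⌊(37·112)/153⌋ = ⌊4256/153⌋ − ⌊4144/153⌋ = 27 − 27 = 0
n=38: ⌊(39·112)/153⌋ − ⌊(38·112)/153⌋ = ⌊4368/153⌋ − ⌊4256/153⌋ = 28 − 27 = 1
n=39: ⌊(40·112)/153⌋ − ⌊(39·112)/153⌋ = ⌊4480/153⌋ − ⌊4368/153⌋ = 29 − 28 = 1
n=40: ⌊(41·112)/153⌋ − ⌊(40·112)/153⌋ = ⌊4592/153⌋ − ⌊4480/153⌋ = 30 − 29 = 1
n=41: ⌊(42·112)/153⌋ − ⌊(41·112)/153⌋ = ⌊4704/153⌋ − ⌊4592/153⌋ = 30 − 30 = 0
n=42: ⌊(43·112)/153⌋ − ⌊(42·112)/153⌋ = ⌊4816/153⌋ − ⌊4704/153⌋ = 31 − 30 = 1
n=43: ⌊(44·112)/153⌋ − ⌊(43·112)/153⌋ = ⌊4928/153⌋ − ⌊4816/153⌋ = 32 − 31 = 1
n=44: ⌊(45·112)/153⌋ − ⌊(44·112)/153⌋ = ⌊5040/153⌋ − ⌊4928/153⌋ = 32 − 32 = 0
n=45: ⌊(46·112)/153⌋ − ⌊(45·112)/153⌋ = ⌊5152/153⌋ − ⌊5040/153⌋ = 33 − 32 = 1
n=46: ⌊(47·112)/153⌋ − ⌊(46·112)/153⌋ = ⌊5264/153⌋ − ⌊5152/153⌋ = 34 − 33 = 1
n=47: ⌊(48·112)/153⌋ − ⌊(47·112)/153⌋ = ⌊5376/153⌋ − ⌊5264/153⌋ = 35 − 34 = 1
n=48: ⌊(49·112)/153⌋ − ⌊(48·112)/153⌋ = ⌊5488/153⌋ − ⌊5376/153⌋ = 35 − 35 = 0
n=49: ⌊(50·112)/153⌋ − ⌊(49·112)/153⌋ = ⌊5600/153⌋ − ⌊5488/153⌋ = 36 − 35 = 1
n=50: ⌊(51·112)/153⌋ − ⌊(50·112)/153⌋ = ⌊5712/153⌋ − ⌊5600/153⌋ = 37 − 36 = 1
n=51: ⌊(52·112)/153⌋ − ⌊(51·112)/153⌋ = ⌊5824/153⌋ − ⌊5712/153⌋ = 38 − 37 = 1
n=52: ⌊(53·112)/153⌋ − ⌊(52·112)/153⌋ = ⌊5936/153⌋ − ⌊5824/153⌋ = 38 − 38 = 0
n=53: ⌊(54·112)/153⌋ − ⌊(53·112)/153⌋ = ⌊6048/153⌋ − ⌊5936/153⌋ = 39 − 38 = 1
n=54: ⌊(55·112)/153⌋ − ⌊(54·112)/153⌋ = ⌊6160/153⌋ − ⌊6048/153⌋ = 40 − 39 = 1
n=55: ⌊(56·112)/153⌋ − ⌊(55·112)/153⌋ = ⌊6272/153⌋ − ⌊6160/153⌋ = 40 − 40 = 0
n=56: ⌊(57·112)/153⌋ − ⌊(56·112)/153⌋ = ⌊6384/153⌋ − ⌊6272/153⌋ = 41 − 40 = 1
n=57: ⌊(58·112)/153⌋ − ⌊(57·112)/153⌋ = ⌊6496/153⌋ − ⌊6384/153⌋ = 42 − 41 = 1
n=58: ⌊(59·112)/153⌋ − ⌊(58·112)/153⌋ = ⌊6608/153⌋ − ⌊6496/153⌋ = 43 − 42 = 1
n=59: ⌊(60·112)/153⌋ − ⌊(59·112)/153⌋ = ⌊6720/153⌋ − ⌊6608/153⌋ = 43 − 43 = 0
n=60: ⌊(61·112)/153⌋ − ⌊(60·112)/153⌋ = ⌊6832/153⌋ − ⌊6720/153⌋ = 44 − 43 = 1
n=61: ⌊(62·112)/153⌋ − ⌊(61·112)/153⌋ = ⌊6944/153⌋ − ⌊6832/153⌋ = 45 − 44 = 1
n=62: ⌊(63·112)/153⌋ − ⌊(62·112)/153⌋ = ⌊7056/153⌋ − ⌊6944/153⌋ = 46 − 45 = 1
n=63: ⌊(64·112)/153⌋ − ⌊(63·112)/153⌋ = ⌊7168/153⌋ − ⌊7056/153⌋ = 46 − 46 = 0
n=64: ⌊(65·112)/153⌋ − ⌊(64·112)/153⌋ = ⌊7280/153⌋ − ⌊7168/153⌋ = 47 − 46 = 1
n=65: ⌊(66·112)/153⌋ − ⌊(65·112)/153⌋ = ⌊7392/153⌋ − ⌊7280/153⌋ = 48 − 47 = 1
n=66: ⌊(67·112)/153⌋ − ⌊(66·112)/153⌋ = ⌊7504/153⌋ − ⌊7392/153⌋ = 49 − 48 = 1
n=67: ⌊(68·112)/153⌋ − ⌊(67·112)/153⌋ = ⌊7616/153⌋ − ⌊7504/153⌋ = 49 − 49 = 0
n=68: ⌊(69·112)/153⌋ − ⌊(68·112)/153⌋ = ⌊7728/153⌋ − ⌊7616/153⌋ = 50 − 49 = 1
n=69: ⌊(70·112)/153⌋ − ⌊(69·112)/153⌋ = ⌊7840/153⌋ − ⌊7728/153⌋ = 51 − 50 = 1
n=70: ⌊(71·112)/153⌋ − ⌊(70·112)/153⌋ = ⌊7952/153⌋ − ⌊7840/153⌋ = 51 − 51 = 0
n=71: ⌊(72·112)/153⌋ − ⌊(71·112)/153⌋ = ⌊8064/153⌋ − ⌊7952/153⌋ = 52 − 51 = 1
n=72: ⌊(73·112)/153⌋ − ⌊(72·112)/153⌋ = ⌊8176/153⌋ − ⌊8064/153⌋ = 53 − 52 = 1
n=73: ⌊(74·112)/153⌋ − ⌊(73·112)/153⌋ = ⌊8288/153⌋ − ⌊8176/153⌋ = 54 − 53 = 1
n=74: ⌊(75·112)/153⌋ − ⌊(74·112)/153⌋ = ⌊8400/153⌋ − ⌊8288/153⌋ = 54 − 54 = 0
n=75: ⌊(76·112)/153⌋ − ⌊(75·112)/153⌋ = ⌊8512/153⌋ − ⌊8400/153⌋ = 55 − 54 = 1
n=76: ⌊(77·112)/153⌋ − ⌊(76·112)/153⌋ = ⌊8624/153⌋ − ⌊8512/153⌋ = 56 − 55 = 1
n=77: ⌊(78·112)/153⌋ − ⌊(77·112)/153⌋ = ⌊8736/153⌋ − ⌊8624/153⌋ = 57 − 56 = 1
n=78: ⌊(79·112)/153⌋ − ⌊(78·112)/153⌋ = ⌊8848/153⌋ − ⌊8736/153⌋ = 57 − 57 = 0


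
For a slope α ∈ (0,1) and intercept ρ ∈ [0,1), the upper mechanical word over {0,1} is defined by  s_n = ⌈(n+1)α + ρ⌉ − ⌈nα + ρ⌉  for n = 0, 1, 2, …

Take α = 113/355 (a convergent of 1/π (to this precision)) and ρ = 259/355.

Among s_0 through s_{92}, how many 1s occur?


30

#1s = Σ_{n=0}^{92} s_n = Σ_{n=0}^{92} (⌈(n+1)α+ρ⌉ − ⌈nα+ρ⌉)
the sum telescopes: every ⌈nα+ρ⌉ with 0 < n < 93 appears once with + and once with −, leaving ⌈93α+ρ⌉ − ⌈0·α+ρ⌉
93α + ρ = (93·113 + 259) / 355 = 10768/355
ρ = 259/355
⌈10768/355⌉ = 31,  ⌈259/355⌉ = 1
#1s = 31 − 1 = 30


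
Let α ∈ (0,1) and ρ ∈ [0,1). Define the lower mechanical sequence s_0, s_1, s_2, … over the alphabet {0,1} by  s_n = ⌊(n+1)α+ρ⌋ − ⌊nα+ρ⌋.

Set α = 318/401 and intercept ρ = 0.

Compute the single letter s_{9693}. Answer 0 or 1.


(n+1)α + ρ = (9694·318) / 401 = 3082692/401
nα + ρ     = (9693·318) / 401 = 3082374/401
⌊3082692/401⌋ = 7687,  ⌊3082374/401⌋ = 7686
s_{9693} = 7687 − 7686 = 1

1


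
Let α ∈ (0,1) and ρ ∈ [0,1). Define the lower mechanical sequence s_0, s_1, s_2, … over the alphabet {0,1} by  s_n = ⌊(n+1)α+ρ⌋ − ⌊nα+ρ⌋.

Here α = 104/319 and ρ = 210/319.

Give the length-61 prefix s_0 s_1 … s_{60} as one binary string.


n=0: ⌊(1·104+210)/319⌋ − ⌊(0·104+210)/319⌋ = ⌊314/319⌋ − ⌊210/319⌋ = 0 − 0 = 0
n=1: ⌊(2·104+210)/319⌋ − ⌊(1·104+210)/319⌋ = ⌊418/319⌋ − ⌊314/319⌋ = 1 − 0 = 1
n=2: ⌊(3·104+210)/319⌋ − ⌊(2·104+210)/319⌋ = ⌊522/319⌋ − ⌊418/319⌋ = 1 − 1 = 0
n=3: ⌊(4·104+210)/319⌋ − ⌊(3·104+210)/319⌋ = ⌊626/319⌋ − ⌊522/319⌋ = 1 − 1 = 0
n=4: ⌊(5·104+210)/319⌋ − ⌊(4·104+210)/319⌋ = ⌊730/319⌋ − ⌊626/319⌋ = 2 − 1 = 1
n=5: ⌊(6·104+210)/319⌋ − ⌊(5·104+210)/319⌋ = ⌊834/319⌋ − ⌊730/319⌋ = 2 − 2 = 0
n=6: ⌊(7·104+210)/319⌋ − ⌊(6·104+210)/319⌋ = ⌊938/319⌋ − ⌊834/319⌋ = 2 − 2 = 0
n=7: ⌊(8·104+210)/319⌋ − ⌊(7·104+210)/319⌋ = ⌊1042/319⌋ − ⌊938/319⌋ = 3 − 2 = 1
n=8: ⌊(9·104+210)/319⌋ − ⌊(8·104+210)/319⌋ = ⌊1146/319⌋ − ⌊1042/319⌋ = 3 − 3 = 0
n=9: ⌊(10·104+210)/319⌋ − ⌊(9·104+210)/319⌋ = ⌊1250/319⌋ − ⌊1146/319⌋ = 3 − 3 = 0
n=10: ⌊(11·104+210)/319⌋ − ⌊(10·104+210)/319⌋ = ⌊1354/319⌋ − ⌊1250/319⌋ = 4 − 3 = 1
n=11: ⌊(12·104+210)/319⌋ − ⌊(11·104+210)/319⌋ = ⌊1458/319⌋ − ⌊1354/319⌋ = 4 − 4 = 0
n=12: ⌊(13·104+210)/319⌋ − ⌊(12·104+210)/319⌋ = ⌊1562/319⌋ − ⌊1458/319⌋ = 4 − 4 = 0
n=13: ⌊(14·104+210)/319⌋ − ⌊(13·104+210)/319⌋ = ⌊1666/319⌋ − ⌊1562/319⌋ = 5 − 4 = 1
n=14: ⌊(15·104+210)/319⌋ − ⌊(14·104+210)/319⌋ = ⌊1770/319⌋ − ⌊1666/319⌋ = 5 − 5 = 0
n=15: ⌊(16·104+210)/319⌋ − ⌊(15·104+210)/319⌋ = ⌊1874/319⌋ − ⌊1770/319⌋ = 5 − 5 = 0
n=16: ⌊(17·104+210)/319⌋ − ⌊(16·104+210)/319⌋ = ⌊1978/319⌋ − ⌊1874/319⌋ = 6 − 5 = 1
n=17: ⌊(18·104+210)/319⌋ − ⌊(17·104+210)/319⌋ = ⌊2082/319⌋ − ⌊1978/319⌋ = 6 − 6 = 0
n=18: ⌊(19·104+210)/319⌋ − ⌊(18·104+210)/319⌋ = ⌊2186/319⌋ − ⌊2082/319⌋ = 6 − 6 = 0
n=19: ⌊(20·104+210)/319⌋ − ⌊(19·104+210)/319⌋ = ⌊2290/319⌋ − ⌊2186/319⌋ = 7 − 6 = 1
n=20: ⌊(21·104+210)/319⌋ − ⌊(20·104+210)/319⌋ = ⌊2394/319⌋ − ⌊2290/319⌋ = 7 − 7 = 0
n=21: ⌊(22·104+210)/319⌋ − ⌊(21·104+210)/319⌋ = ⌊2498/319⌋ − ⌊2394/319⌋ = 7 − 7 = 0
n=22: ⌊(23·104+210)/319⌋ − ⌊(22·104+210)/319⌋ = ⌊2602/319⌋ − ⌊2498/319⌋ = 8 − 7 = 1
n=23: ⌊(24·104+210)/319⌋ − ⌊(23·104+210)/319⌋ = ⌊2706/319⌋ − ⌊2602/319⌋ = 8 − 8 = 0
n=24: ⌊(25·104+210)/319⌋ − ⌊(24·104+210)/319⌋ = ⌊2810/319⌋ − ⌊2706/319⌋ = 8 − 8 = 0
n=25: ⌊(26·104+210)/319⌋ − ⌊(25·104+210)/319⌋ = ⌊2914/319⌋ − ⌊2810/319⌋ = 9 − 8 = 1
n=26: ⌊(27·104+210)/319⌋ − ⌊(26·104+210)/319⌋ = ⌊3018/319⌋ − ⌊2914/319⌋ = 9 − 9 = 0
n=27: ⌊(28·104+210)/319⌋ − ⌊(27·104+210)/319⌋ = ⌊3122/319⌋ − ⌊3018/319⌋ = 9 − 9 = 0
n=28: ⌊(29·104+210)/319⌋ − ⌊(28·104+210)/319⌋ = ⌊3226/319⌋ − ⌊3122/319⌋ = 10 − 9 = 1
n=29: ⌊(30·104+210)/319⌋ − ⌊(29·104+210)/319⌋ = ⌊3330/319⌋ − ⌊3226/319⌋ = 10 − 10 = 0
n=30: ⌊(31·104+210)/319⌋ − ⌊(30·104+210)/319⌋ = ⌊3434/319⌋ − ⌊3330/319⌋ = 10 − 10 = 0
n=31: ⌊(32·104+210)/319⌋ − ⌊(31·104+210)/319⌋ = ⌊3538/319⌋ − ⌊3434/319⌋ = 11 − 10 = 1
n=32: ⌊(33·104+210)/319⌋ − ⌊(32·104+210)/319⌋ = ⌊3642/319⌋ − ⌊3538/319⌋ = 11 − 11 = 0
n=33: ⌊(34·104+210)/319⌋ − ⌊(33·104+210)/319⌋ = ⌊3746/319⌋ − ⌊3642/319⌋ = 11 − 11 = 0
n=34: ⌊(35·104+210)/319⌋ − ⌊(34·104+210)/319⌋ = ⌊3850/319⌋ − ⌊3746/319⌋ = 12 − 11 = 1
n=35: ⌊(36·104+210)/319⌋ − ⌊(35·104+210)/319⌋ = ⌊3954/319⌋ − ⌊3850/319⌋ = 12 − 12 = 0
n=36: ⌊(37·104+210)/319⌋ − ⌊(36·104+210)/319⌋ = ⌊4058/319⌋ − ⌊3954/319⌋ = 12 − 12 = 0
n=37: ⌊(38·104+210)/319⌋ − ⌊(37·104+210)/319⌋ = ⌊4162/319⌋ − ⌊4058/319⌋ = 13 − 12 = 1
n=38: ⌊(39·104+210)/319⌋ − ⌊(38·104+210)/319⌋ = ⌊4266/319⌋ − ⌊4162/319⌋ = 13 − 13 = 0
n=39: ⌊(40·104+210)/319⌋ − ⌊(39·104+210)/319⌋ = ⌊4370/319⌋ − ⌊4266/319⌋ = 13 − 13 = 0
n=40: ⌊(41·104+210)/319⌋ − ⌊(40·104+210)/319⌋ = ⌊4474/319⌋ − ⌊4370/319⌋ = 14 − 13 = 1
n=41: ⌊(42·104+210)/319⌋ − ⌊(41·104+210)/319⌋ = ⌊4578/319⌋ − ⌊4474/319⌋ = 14 − 14 = 0
n=42: ⌊(43·104+210)/319⌋ − ⌊(42·104+210)/319⌋ = ⌊4682/319⌋ − ⌊4578/319⌋ = 14 − 14 = 0
n=43: ⌊(44·104+210)/319⌋ − ⌊(43·104+210)/319⌋ = ⌊4786/319⌋ − ⌊4682/319⌋ = 15 − 14 = 1
n=44: ⌊(45·104+210)/319⌋ − ⌊(44·104+210)/319⌋ = ⌊4890/319⌋ − ⌊4786/319⌋ = 15 − 15 = 0
n=45: ⌊(46·104+210)/319⌋ − ⌊(45·104+210)/319⌋ = ⌊4994/319⌋ − ⌊4890/319⌋ = 15 − 15 = 0
n=46: ⌊(47·104+210)/319⌋ − ⌊(46·104+210)/319⌋ = ⌊5098/319⌋ − ⌊4994/319⌋ = 15 − 15 = 0
n=47: ⌊(48·104+210)/319⌋ − ⌊(47·104+210)/319⌋ = ⌊5202/319⌋ − ⌊5098/319⌋ = 16 − 15 = 1
n=48: ⌊(49·104+210)/319⌋ − ⌊(48·104+210)/319⌋ = ⌊5306/319⌋ − ⌊5202/319⌋ = 16 − 16 = 0
n=49: ⌊(50·104+210)/319⌋ − ⌊(49·104+210)/319⌋ = ⌊5410/319⌋ − ⌊5306/319⌋ = 16 − 16 = 0
n=50: ⌊(51·104+210)/319⌋ − ⌊(50·104+210)/319⌋ = ⌊5514/319⌋ − ⌊5410/319⌋ = 17 − 16 = 1
n=51: ⌊(52·104+210)/319⌋ − ⌊(51·104+210)/319⌋ = ⌊5618/319⌋ − ⌊5514/319⌋ = 17 − 17 = 0
n=52: ⌊(53·104+210)/319⌋ − ⌊(52·104+210)/319⌋ = ⌊5722/319⌋ − ⌊5618/319⌋ = 17 − 17 = 0
n=53: ⌊(54·104+210)/319⌋ − ⌊(53·104+210)/319⌋ = ⌊5826/319⌋ − ⌊5722/319⌋ = 18 − 17 = 1
n=54: ⌊(55·104+210)/319⌋ − ⌊(54·104+210)/319⌋ = ⌊5930/319⌋ − ⌊5826/319⌋ = 18 − 18 = 0
n=55: ⌊(56·104+210)/319⌋ − ⌊(55·104+210)/319⌋ = ⌊6034/319⌋ − ⌊5930/319⌋ = 18 − 18 = 0
n=56: ⌊(57·104+210)/319⌋ − ⌊(56·104+210)/319⌋ = ⌊6138/319⌋ − ⌊6034/319⌋ = 19 − 18 = 1
n=57: ⌊(58·104+210)/319⌋ − ⌊(57·104+210)/319⌋ = ⌊6242/319⌋ − ⌊6138/319⌋ = 19 − 19 = 0
n=58: ⌊(59·104+210)/319⌋ − ⌊(58·104+210)/319⌋ = ⌊6346/319⌋ − ⌊6242/319⌋ = 19 − 19 = 0
n=59: ⌊(60·104+210)/319⌋ − ⌊(59·104+210)/319⌋ = ⌊6450/319⌋ − ⌊6346/319⌋ = 20 − 19 = 1
n=60: ⌊(61·104+210)/319⌋ − ⌊(60·104+210)/319⌋ = ⌊6554/319⌋ − ⌊6450/319⌋ = 20 − 20 = 0

0100100100100100100100100100100100100100100100010010010010010


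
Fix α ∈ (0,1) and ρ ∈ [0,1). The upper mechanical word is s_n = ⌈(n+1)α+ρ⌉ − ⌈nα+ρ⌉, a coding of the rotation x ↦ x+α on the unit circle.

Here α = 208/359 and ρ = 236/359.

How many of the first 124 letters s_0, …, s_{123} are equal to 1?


72

#1s = Σ_{n=0}^{123} s_n = Σ_{n=0}^{123} (⌈(n+1)α+ρ⌉ − ⌈nα+ρ⌉)
the sum telescopes: every ⌈nα+ρ⌉ with 0 < n < 124 appears once with + and once with −, leaving ⌈124α+ρ⌉ − ⌈0·α+ρ⌉
124α + ρ = (124·208 + 236) / 359 = 26028/359
ρ = 236/359
⌈26028/359⌉ = 73,  ⌈236/359⌉ = 1
#1s = 73 − 1 = 72


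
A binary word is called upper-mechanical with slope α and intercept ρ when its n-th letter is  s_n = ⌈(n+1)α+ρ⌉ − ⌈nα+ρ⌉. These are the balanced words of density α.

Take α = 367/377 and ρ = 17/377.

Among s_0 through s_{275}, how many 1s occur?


268

#1s = Σ_{n=0}^{275} s_n = Σ_{n=0}^{275} (⌈(n+1)α+ρ⌉ − ⌈nα+ρ⌉)
the sum telescopes: every ⌈nα+ρ⌉ with 0 < n < 276 appears once with + and once with −, leaving ⌈276α+ρ⌉ − ⌈0·α+ρ⌉
276α + ρ = (276·367 + 17) / 377 = 101309/377
ρ = 17/377
⌈101309/377⌉ = 269,  ⌈17/377⌉ = 1
#1s = 269 − 1 = 268


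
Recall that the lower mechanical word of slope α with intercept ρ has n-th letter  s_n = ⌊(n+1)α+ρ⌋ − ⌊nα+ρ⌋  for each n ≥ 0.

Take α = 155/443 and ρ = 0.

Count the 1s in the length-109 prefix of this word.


38

#1s = Σ_{n=0}^{108} s_n = Σ_{n=0}^{108} (⌊(n+1)α+ρ⌋ − ⌊nα+ρ⌋)
the sum telescopes: every ⌊nα+ρ⌋ with 0 < n < 109 appears once with + and once with −, leaving ⌊109α+ρ⌋ − ⌊0·α+ρ⌋
109α + ρ = (109·155) / 443 = 16895/443
ρ = 0/443
⌊16895/443⌋ = 38,  ⌊0/443⌋ = 0
#1s = 38 − 0 = 38


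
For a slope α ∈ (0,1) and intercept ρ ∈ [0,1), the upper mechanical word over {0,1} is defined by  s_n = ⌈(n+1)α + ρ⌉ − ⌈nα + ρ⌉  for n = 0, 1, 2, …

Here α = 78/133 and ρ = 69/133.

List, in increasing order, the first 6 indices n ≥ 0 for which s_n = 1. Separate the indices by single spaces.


n=0: ⌈147/133⌉−⌈69/133⌉ = 2−1 = 1  ← one
n=1: ⌈225/133⌉−⌈147/133⌉ = 2−2 = 0
n=2: ⌈303/133⌉−⌈225/133⌉ = 3−2 = 1  ← one
n=3: ⌈381/133⌉−⌈303/133⌉ = 3−3 = 0
n=4: ⌈459/133⌉−⌈381/133⌉ = 4−3 = 1  ← one
n=5: ⌈537/133⌉−⌈459/133⌉ = 5−4 = 1  ← one
n=6: ⌈615/133⌉−⌈537/133⌉ = 5−5 = 0
n=7: ⌈693/133⌉−⌈615/133⌉ = 6−5 = 1  ← one
n=8: ⌈771/133⌉−⌈693/133⌉ = 6−6 = 0
n=9: ⌈849/133⌉−⌈771/133⌉ = 7−6 = 1  ← one
positions of the first 6 ones: 0 2 4 5 7 9

0 2 4 5 7 9


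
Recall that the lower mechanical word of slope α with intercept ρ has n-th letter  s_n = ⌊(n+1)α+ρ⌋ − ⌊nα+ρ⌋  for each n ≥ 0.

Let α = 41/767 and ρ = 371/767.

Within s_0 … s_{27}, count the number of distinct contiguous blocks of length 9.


t_n = ⌊(n·41+371)/767⌋ for n = 0 … 28:
  n=0…9: ⌊371/767⌋=0 ⌊412/767⌋=0 ⌊453/767⌋=0 ⌊494/767⌋=0 ⌊535/767⌋=0 ⌊576/767⌋=0 ⌊617/767⌋=0 ⌊658/767⌋=0 ⌊699/767⌋=0 ⌊740/767⌋=0
  n=10…19: ⌊781/767⌋=1 ⌊822/767⌋=1 ⌊863/767⌋=1 ⌊904/767⌋=1 ⌊945/767⌋=1 ⌊986/767⌋=1 ⌊1027/767⌋=1 ⌊1068/767⌋=1 ⌊1109/767⌋=1 ⌊1150/767⌋=1
  n=20…28: ⌊1191/767⌋=1 ⌊1232/767⌋=1 ⌊1273/767⌋=1 ⌊1314/767⌋=1 ⌊1355/767⌋=1 ⌊1396/767⌋=1 ⌊1437/767⌋=1 ⌊1478/767⌋=1 ⌊1519/767⌋=1
s_n = t_(n+1) − t_n for n = 0 … 27 gives
prefix = 0000000001000000000000000000
slide a length-9 window over [0..8] … [19..27] (20 windows); first occurrence of each distinct factor:
  [  0..  8] 000000000
  [  1..  9] 000000001
  [  2.. 10] 000000010
  [  3.. 11] 000000100
  [  4.. 12] 000001000
  [  5.. 13] 000010000
  [  6.. 14] 000100000
  [  7.. 15] 001000000
  [  8.. 16] 010000000
  [  9.. 17] 100000000
  (the other 10 windows repeat one of these)
distinct factors: {000000000, 000000001, 000000010, 000000100, 000001000, 000010000, 000100000, 001000000, 010000000, 100000000}
count = 10  (Sturmian bound for length 9 is 10)

10


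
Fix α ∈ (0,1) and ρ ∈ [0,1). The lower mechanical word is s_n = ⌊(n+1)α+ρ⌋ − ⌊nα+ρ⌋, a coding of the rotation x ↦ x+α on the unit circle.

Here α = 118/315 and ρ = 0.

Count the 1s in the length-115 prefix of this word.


43

#1s = Σ_{n=0}^{114} s_n = Σ_{n=0}^{114} (⌊(n+1)α+ρ⌋ − ⌊nα+ρ⌋)
the sum telescopes: every ⌊nα+ρ⌋ with 0 < n < 115 appears once with + and once with −, leaving ⌊115α+ρ⌋ − ⌊0·α+ρ⌋
115α + ρ = (115·118) / 315 = 13570/315
ρ = 0/315
⌊13570/315⌋ = 43,  ⌊0/315⌋ = 0
#1s = 43 − 0 = 43


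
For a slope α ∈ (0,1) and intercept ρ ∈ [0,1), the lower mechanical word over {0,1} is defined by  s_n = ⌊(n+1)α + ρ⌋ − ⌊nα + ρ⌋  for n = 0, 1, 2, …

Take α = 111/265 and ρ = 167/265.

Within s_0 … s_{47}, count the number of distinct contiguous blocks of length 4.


t_n = ⌊(n·111+167)/265⌋ for n = 0 … 48:
  n=0…9: ⌊167/265⌋=0 ⌊278/265⌋=1 ⌊389/265⌋=1 ⌊500/265⌋=1 ⌊611/265⌋=2 ⌊722/265⌋=2 ⌊833/265⌋=3 ⌊944/265⌋=3 ⌊1055/265⌋=3 ⌊1166/265⌋=4
  n=10…19: ⌊1277/265⌋=4 ⌊1388/265⌋=5 ⌊1499/265⌋=5 ⌊1610/265⌋=6 ⌊1721/265⌋=6 ⌊1832/265⌋=6 ⌊1943/265⌋=7 ⌊2054/265⌋=7 ⌊2165/265⌋=8 ⌊2276/265⌋=8
  n=20…29: ⌊2387/265⌋=9 ⌊2498/265⌋=9 ⌊2609/265⌋=9 ⌊2720/265⌋=10 ⌊2831/265⌋=10 ⌊2942/265⌋=11 ⌊3053/265⌋=11 ⌊3164/265⌋=11 ⌊3275/265⌋=12 ⌊3386/265⌋=12
  n=30…39: ⌊3497/265⌋=13 ⌊3608/265⌋=13 ⌊3719/265⌋=14 ⌊3830/265⌋=14 ⌊3941/265⌋=14 ⌊4052/265⌋=15 ⌊4163/265⌋=15 ⌊4274/265⌋=16 ⌊4385/265⌋=16 ⌊4496/265⌋=16
  n=40…48: ⌊4607/265⌋=17 ⌊4718/265⌋=17 ⌊4829/265⌋=18 ⌊4940/265⌋=18 ⌊5051/265⌋=19 ⌊5162/265⌋=19 ⌊5273/265⌋=19 ⌊5384/265⌋=20 ⌊5495/265⌋=20
s_n = t_(n+1) − t_n for n = 0 … 47 gives
prefix = 100101001010100101010010100101010010100101010010
slide a length-4 window over [0..3] … [44..47] (45 windows); first occurrence of each distinct factor:
  [  0..  3] 1001
  [  1..  4] 0010
  [  2..  5] 0101
  [  3..  6] 1010
  [  4..  7] 0100
  (the other 40 windows repeat one of these)
distinct factors: {0010, 0100, 0101, 1001, 1010}
count = 5  (Sturmian bound for length 4 is 5)

5


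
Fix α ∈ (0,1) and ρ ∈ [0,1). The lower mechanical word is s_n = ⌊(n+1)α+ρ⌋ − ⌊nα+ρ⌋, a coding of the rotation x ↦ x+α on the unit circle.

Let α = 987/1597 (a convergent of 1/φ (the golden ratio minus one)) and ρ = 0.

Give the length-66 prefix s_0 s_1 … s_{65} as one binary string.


010110101101101011010110110101101101011010110110101101011011010110

n=0: ⌊(1·987)/1597⌋ − ⌊(0·987)/1597⌋ = ⌊987/1597⌋ − ⌊0/1597⌋ = 0 − 0 = 0
n=1: ⌊(2·987)/1597⌋ − ⌊(1·987)/1597⌋ = ⌊1974/1597⌋ − ⌊987/1597⌋ = 1 − 0 = 1
n=2: ⌊(3·987)/1597⌋ − ⌊(2·987)/1597⌋ = ⌊2961/1597⌋ − ⌊1974/1597⌋ = 1 − 1 = 0
n=3: ⌊(4·987)/1597⌋ − ⌊(3·987)/1597⌋ = ⌊3948/1597⌋ − ⌊2961/1597⌋ = 2 − 1 = 1
n=4: ⌊(5·987)/1597⌋ − ⌊(4·987)/1597⌋ = ⌊4935/1597⌋ − ⌊3948/1597⌋ = 3 − 2 = 1
n=5: ⌊(6·987)/1597⌋ − ⌊(5·987)/1597⌋ = ⌊5922/1597⌋ − ⌊4935/1597⌋ = 3 − 3 = 0
n=6: ⌊(7·987)/1597⌋ − ⌊(6·987)/1597⌋ = ⌊6909/1597⌋ − ⌊5922/1597⌋ = 4 − 3 = 1
n=7: ⌊(8·987)/1597⌋ − ⌊(7·987)/1597⌋ = ⌊7896/1597⌋ − ⌊6909/1597⌋ = 4 − 4 = 0
n=8: ⌊(9·987)/1597⌋ − ⌊(8·987)/1597⌋ = ⌊8883/1597⌋ − ⌊7896/1597⌋ = 5 − 4 = 1
n=9: ⌊(10·987)/1597⌋ − ⌊(9·987)/1597⌋ = ⌊9870/1597⌋ − ⌊8883/1597⌋ = 6 − 5 = 1
n=10: ⌊(11·987)/1597⌋ − ⌊(10·987)/1597⌋ = ⌊10857/1597⌋ − ⌊9870/1597⌋ = 6 − 6 = 0
n=11: ⌊(12·987)/1597⌋ − ⌊(11·987)/1597⌋ = ⌊11844/1597⌋ − ⌊10857/1597⌋ = 7 − 6 = 1
n=12: ⌊(13·987)/1597⌋ − ⌊(12·987)/1597⌋ = ⌊12831/1597⌋ − ⌊11844/1597⌋ = 8 − 7 = 1
n=13: ⌊(14·987)/1597⌋ − ⌊(13·987)/1597⌋ = ⌊13818/1597⌋ − ⌊12831/1597⌋ = 8 − 8 = 0
n=14: ⌊(15·987)/1597⌋ − ⌊(14·987)/1597⌋ = ⌊14805/1597⌋ − ⌊13818/1597⌋ = 9 − 8 = 1
n=15: ⌊(16·987)/1597⌋ − ⌊(15·987)/1597⌋ = ⌊15792/1597⌋ − ⌊14805/1597⌋ = 9 − 9 = 0
n=16: ⌊(17·987)/1597⌋ − ⌊(16·987)/1597⌋ = ⌊16779/1597⌋ − ⌊15792/1597⌋ = 10 − 9 = 1
n=17: ⌊(18·987)/1597⌋ − ⌊(17·987)/1597⌋ = ⌊17766/1597⌋ − ⌊16779/1597⌋ = 11 − 10 = 1
n=18: ⌊(19·987)/1597⌋ − ⌊(18·987)/1597⌋ = ⌊18753/1597⌋ − ⌊17766/1597⌋ = 11 − 11 = 0
n=19: ⌊(20·987)/1597⌋ − ⌊(19·987)/1597⌋ = ⌊19740/1597⌋ − ⌊18753/1597⌋ = 12 − 11 = 1
n=20: ⌊(21·987)/1597⌋ − ⌊(20·987)/1597⌋ = ⌊20727/1597⌋ − ⌊19740/1597⌋ = 12 − 12 = 0
n=21: ⌊(22·987)/1597⌋ − ⌊(21·987)/1597⌋ = ⌊21714/1597⌋ − ⌊20727/1597⌋ = 13 − 12 = 1
n=22: ⌊(23·987)/1597⌋ − ⌊(22·987)/1597⌋ = ⌊22701/1597⌋ − ⌊21714/1597⌋ = 14 − 13 = 1
n=23: ⌊(24·987)/1597⌋ − ⌊(23·987)/1597⌋ = ⌊23688/1597⌋ − ⌊22701/1597⌋ = 14 − 14 = 0
n=24: ⌊(25·987)/1597⌋ − ⌊(24·987)/1597⌋ = ⌊24675/1597⌋ − ⌊23688/1597⌋ = 15 − 14 = 1
n=25: ⌊(26·987)/1597⌋ − ⌊(25·987)/1597⌋ = ⌊25662/1597⌋ − ⌊24675/1597⌋ = 16 − 15 = 1
n=26: ⌊(27·987)/1597⌋ − ⌊(26·987)/1597⌋ = ⌊26649/1597⌋ − ⌊25662/1597⌋ = 16 − 16 = 0
n=27: ⌊(28·987)/1597⌋ − ⌊(27·987)/1597⌋ = ⌊27636/1597⌋ − ⌊26649/1597⌋ = 17 − 16 = 1
n=28: ⌊(29·987)/1597⌋ − ⌊(28·987)/1597⌋ = ⌊28623/1597⌋ − ⌊27636/1597⌋ = 17 − 17 = 0
n=29: ⌊(30·987)/1597⌋ − ⌊(29·987)/1597⌋ = ⌊29610/1597⌋ − ⌊28623/1597⌋ = 18 − 17 = 1
n=30: ⌊(31·987)/1597⌋ − ⌊(30·987)/1597⌋ = ⌊30597/1597⌋ − ⌊29610/1597⌋ = 19 − 18 = 1
n=31: ⌊(32·987)/1597⌋ − ⌊(31·987)/1597⌋ = ⌊31584/1597⌋ − ⌊30597/1597⌋ = 19 − 19 = 0
n=32: ⌊(33·987)/1597⌋ − ⌊(32·987)/1597⌋ = ⌊32571/1597⌋ − ⌊31584/1597⌋ = 20 − 19 = 1
n=33: ⌊(34·987)/1597⌋ − ⌊(33·987)/1597⌋ = ⌊33558/1597⌋ − ⌊32571/1597⌋ = 21 − 20 = 1
n=34: ⌊(35·987)/1597⌋ − ⌊(34·987)/1597⌋ = ⌊34545/1597⌋ − ⌊33558/1597⌋ = 21 − 21 = 0
n=35: ⌊(36·987)/1597⌋ − ⌊(35·987)/1597⌋ = ⌊35532/1597⌋ − ⌊34545/1597⌋ = 22 − 21 = 1
n=36: ⌊(37·987)/1597⌋ − ⌊(36·987)/1597⌋ = ⌊36519/1597⌋ − ⌊35532/1597⌋ = 22 − 22 = 0
n=37: ⌊(38·987)/1597⌋ − ⌊(37·987)/1597⌋ = ⌊37506/1597⌋ − ⌊36519/1597⌋ = 23 − 22 = 1
n=38: ⌊(39·987)/1597⌋ − ⌊(38·987)/1597⌋ = ⌊38493/1597⌋ − ⌊37506/1597⌋ = 24 − 23 = 1
n=39: ⌊(40·987)/1597⌋ − ⌊(39·987)/1597⌋ = ⌊39480/1597⌋ − ⌊38493/1597⌋ = 24 − 24 = 0
n=40: ⌊(41·987)/1597⌋ − ⌊(40·987)/1597⌋ = ⌊40467/1597⌋ − ⌊39480/1597⌋ = 25 − 24 = 1
n=41: ⌊(42·987)/1597⌋ − ⌊(41·987)/1597⌋ = ⌊41454/1597⌋ − ⌊40467/1597⌋ = 25 − 25 = 0
n=42: ⌊(43·987)/1597⌋ − ⌊(42·987)/1597⌋ = ⌊42441/1597⌋ − ⌊41454/1597⌋ = 26 − 25 = 1
n=43: ⌊(44·987)/1597⌋ − ⌊(43·987)/1597⌋ = ⌊43428/1597⌋ − ⌊42441/1597⌋ = 27 − 26 = 1
n=44: ⌊(45·987)/1597⌋ − ⌊(44·987)/1597⌋ = ⌊44415/1597⌋ − ⌊43428/1597⌋ = 27 − 27 = 0
n=45: ⌊(46·987)/1597⌋ − ⌊(45·987)/1597⌋ = ⌊45402/1597⌋ − ⌊44415/1597⌋ = 28 − 27 = 1
n=46: ⌊(47·987)/1597⌋ − ⌊(46·987)/1597⌋ = ⌊46389/1597⌋ − ⌊45402/1597⌋ = 29 − 28 = 1
n=47: ⌊(48·987)/1597⌋ − ⌊(47·987)/1597⌋ = ⌊47376/1597⌋ − ⌊46389/1597⌋ = 29 − 29 = 0
n=48: ⌊(49·987)/1597⌋ − ⌊(48·987)/1597⌋ = ⌊48363/1597⌋ − ⌊47376/1597⌋ = 30 − 29 = 1
n=49: ⌊(50·987)/1597⌋ − ⌊(49·987)/1597⌋ = ⌊49350/1597⌋ − ⌊48363/1597⌋ = 30 − 30 = 0
n=50: ⌊(51·987)/1597⌋ − ⌊(50·987)/1597⌋ = ⌊50337/1597⌋ − ⌊49350/1597⌋ = 31 − 30 = 1
n=51: ⌊(52·987)/1597⌋ − ⌊(51·987)/1597⌋ = ⌊51324/1597⌋ − ⌊50337/1597⌋ = 32 − 31 = 1
n=52: ⌊(53·987)/1597⌋ − ⌊(52·987)/1597⌋ = ⌊52311/1597⌋ − ⌊51324/1597⌋ = 32 − 32 = 0
n=53: ⌊(54·987)/1597⌋ − ⌊(53·987)/1597⌋ = ⌊53298/1597⌋ − ⌊52311/1597⌋ = 33 − 32 = 1
n=54: ⌊(55·987)/1597⌋ − ⌊(54·987)/1597⌋ = ⌊54285/1597⌋ − ⌊53298/1597⌋ = 33 − 33 = 0
n=55: ⌊(56·987)/1597⌋ − ⌊(55·987)/1597⌋ = ⌊55272/1597⌋ − ⌊54285/1597⌋ = 34 − 33 = 1
n=56: ⌊(57·987)/1597⌋ − ⌊(56·987)/1597⌋ = ⌊56259/1597⌋ − ⌊55272/1597⌋ = 35 − 34 = 1
n=57: ⌊(58·987)/1597⌋ − ⌊(57·987)/1597⌋ = ⌊57246/1597⌋ − ⌊56259/1597⌋ = 35 − 35 = 0
n=58: ⌊(59·987)/1597⌋ − ⌊(58·987)/1597⌋ = ⌊58233/1597⌋ − ⌊57246/1597⌋ = 36 − 35 = 1
n=59: ⌊(60·987)/1597⌋ − ⌊(59·987)/1597⌋ = ⌊59220/1597⌋ − ⌊58233/1597⌋ = 37 − 36 = 1
n=60: ⌊(61·987)/1597⌋ − ⌊(60·987)/1597⌋ = ⌊60207/1597⌋ − ⌊59220/1597⌋ = 37 − 37 = 0
n=61: ⌊(62·987)/1597⌋ − ⌊(61·987)/1597⌋ = ⌊61194/1597⌋ − ⌊60207/1597⌋ = 38 − 37 = 1
n=62: ⌊(63·987)/1597⌋ − ⌊(62·987)/1597⌋ = ⌊62181/1597⌋ − ⌊61194/1597⌋ = 38 − 38 = 0
n=63: ⌊(64·987)/1597⌋ − ⌊(63·987)/1597⌋ = ⌊63168/1597⌋ − ⌊62181/1597⌋ = 39 − 38 = 1
n=64: ⌊(65·987)/1597⌋ − ⌊(64·987)/1597⌋ = ⌊64155/1597⌋ − ⌊63168/1597⌋ = 40 − 39 = 1
n=65: ⌊(66·987)/1597⌋ − ⌊(65·987)/1597⌋ = ⌊65142/1597⌋ − ⌊64155/1597⌋ = 40 − 40 = 0
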